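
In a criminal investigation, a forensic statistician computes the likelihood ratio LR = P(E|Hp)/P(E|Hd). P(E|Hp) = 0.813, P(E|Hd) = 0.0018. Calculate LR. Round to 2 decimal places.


Likelihood ratio calculation:
LR = P(E|Hp) / P(E|Hd)
LR = 0.813 / 0.0018
LR = 451.67

451.67


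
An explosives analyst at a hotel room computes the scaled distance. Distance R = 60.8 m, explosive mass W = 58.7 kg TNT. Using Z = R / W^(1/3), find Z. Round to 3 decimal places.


Scaled distance calculation:
W^(1/3) = 58.7^(1/3) = 3.886387
Z = R / W^(1/3) = 60.8 / 3.886387
Z = 15.644 m/kg^(1/3)

15.644


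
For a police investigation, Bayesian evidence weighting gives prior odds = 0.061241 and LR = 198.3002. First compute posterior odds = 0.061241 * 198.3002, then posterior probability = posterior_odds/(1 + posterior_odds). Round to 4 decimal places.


Bayesian evidence evaluation:
Posterior odds = prior_odds * LR = 0.061241 * 198.3002 = 12.1441
Posterior probability = posterior_odds / (1 + posterior_odds)
= 12.1441 / (1 + 12.1441)
= 12.1441 / 13.1441
= 0.9239

0.9239


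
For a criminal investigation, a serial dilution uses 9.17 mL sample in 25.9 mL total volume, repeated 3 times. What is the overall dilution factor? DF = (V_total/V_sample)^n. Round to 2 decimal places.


Dilution factor calculation:
Single dilution = V_total / V_sample = 25.9 / 9.17 ≈ 2.824427
Number of dilutions = 3
Total DF = (25.9 / 9.17)^3 (full precision, rounded at the end) = 22.53

22.53


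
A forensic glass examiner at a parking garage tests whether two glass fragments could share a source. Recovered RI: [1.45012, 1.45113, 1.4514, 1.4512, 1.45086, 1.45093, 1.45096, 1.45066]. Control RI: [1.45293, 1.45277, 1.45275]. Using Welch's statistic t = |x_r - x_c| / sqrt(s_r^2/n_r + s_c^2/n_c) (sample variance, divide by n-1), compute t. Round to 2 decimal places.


Welch's t-criterion for glass RI comparison:
Recovered mean = sum / n_r = 11.60726 / 8 = 1.4509075
Control mean = sum / n_c = 4.35845 / 3 = 1.4528167
Recovered sample variance s_r^2 = 1.52079e-07
Control sample variance s_c^2 = 9.73333e-09
Welch SE (unpooled) = sqrt(s_r^2/n_r + s_c^2/n_c) = sqrt(1.90098e-08 + 3.24444e-09) = sqrt(2.22542e-08) = 0.000149178
|mean_r - mean_c| = 0.00190917
t = 0.00190917 / 0.000149178 = 12.80

12.80


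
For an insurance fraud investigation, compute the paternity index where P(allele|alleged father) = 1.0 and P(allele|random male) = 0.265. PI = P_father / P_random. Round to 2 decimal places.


Paternity Index calculation:
PI = P(allele|father) / P(allele|random)
PI = 1.0 / 0.265
PI = 3.77

3.77


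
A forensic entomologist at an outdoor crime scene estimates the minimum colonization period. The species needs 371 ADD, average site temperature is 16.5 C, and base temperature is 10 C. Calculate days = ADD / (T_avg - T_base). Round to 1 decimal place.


Insect development time:
Effective temperature = avg_temp - T_base = 16.5 - 10 = 6.5 C
Days = ADD / effective_temp = 371 / 6.5 = 57.1 days

57.1


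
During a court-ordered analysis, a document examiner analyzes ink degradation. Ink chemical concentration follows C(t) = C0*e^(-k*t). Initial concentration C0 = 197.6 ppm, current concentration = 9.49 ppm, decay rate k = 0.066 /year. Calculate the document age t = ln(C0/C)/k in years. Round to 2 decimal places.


Document age estimation:
C0/C = 197.6 / 9.49 = 20.821918
ln(C0/C) = 3.036006
t = 3.036006 / 0.066 = 46.00 years

46.00


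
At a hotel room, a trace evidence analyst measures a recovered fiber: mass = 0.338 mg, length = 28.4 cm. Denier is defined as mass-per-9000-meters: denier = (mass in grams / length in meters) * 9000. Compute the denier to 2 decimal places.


Denier calculation:
Mass in grams = 0.338 mg / 1000 = 0.000338 g
Length in meters = 28.4 cm / 100 = 0.284 m
Linear density = mass / length = 0.000338 / 0.284 = 0.00119014 g/m
Denier = (g/m) * 9000 = 0.00119014 * 9000 = 10.71

10.71


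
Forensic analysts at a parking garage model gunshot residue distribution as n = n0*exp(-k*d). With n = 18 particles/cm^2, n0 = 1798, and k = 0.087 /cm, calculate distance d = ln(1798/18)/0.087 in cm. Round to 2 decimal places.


GSR distance calculation:
n0/n = 1798 / 18 = 99.888889
ln(n0/n) = 4.604058
d = 4.604058 / 0.087 = 52.92 cm

52.92


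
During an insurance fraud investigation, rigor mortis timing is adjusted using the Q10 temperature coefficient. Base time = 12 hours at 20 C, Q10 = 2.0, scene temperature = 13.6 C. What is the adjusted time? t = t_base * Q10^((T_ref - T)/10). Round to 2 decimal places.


Rigor mortis time adjustment:
Exponent = (T_ref - T_actual) / 10 = (20 - 13.6) / 10 = 0.64
Q10 factor = 2.0^0.64 = 1.55833
t_adjusted = 12 * 1.55833 = 18.70 hours

18.70


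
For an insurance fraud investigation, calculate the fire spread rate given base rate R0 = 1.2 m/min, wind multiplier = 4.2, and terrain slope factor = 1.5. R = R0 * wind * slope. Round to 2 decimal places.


Fire spread rate calculation:
R = R0 * wind_factor * slope_factor
= 1.2 * 4.2 * 1.5
= 5.04 * 1.5
= 7.56 m/min

7.56


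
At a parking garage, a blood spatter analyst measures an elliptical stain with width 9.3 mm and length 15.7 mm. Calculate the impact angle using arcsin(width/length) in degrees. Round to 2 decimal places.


Blood spatter impact angle calculation:
width / length = 9.3 / 15.7 = 0.592357
angle = arcsin(0.592357)
angle = 36.32 degrees

36.32


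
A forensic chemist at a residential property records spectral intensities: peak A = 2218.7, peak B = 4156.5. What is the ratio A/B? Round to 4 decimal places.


Spectral peak ratio:
Peak A = 2218.7 counts
Peak B = 4156.5 counts
Ratio = 2218.7 / 4156.5 = 0.5338

0.5338


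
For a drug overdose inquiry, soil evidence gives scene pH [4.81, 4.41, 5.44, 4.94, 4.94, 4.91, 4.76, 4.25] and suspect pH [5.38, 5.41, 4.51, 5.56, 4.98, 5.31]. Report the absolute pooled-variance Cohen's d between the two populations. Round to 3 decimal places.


Pooled-variance Cohen's d for soil pH comparison:
Scene mean = 38.46 / 8 = 4.8075
Suspect mean = 31.15 / 6 = 5.191667
Scene sample variance s_s^2 = 0.130964
Suspect sample variance s_c^2 = 0.148457
Pooled variance = ((n_s-1)*s_s^2 + (n_c-1)*s_c^2) / (n_s + n_c - 2) = 0.138253
Pooled SD = sqrt(0.138253) = 0.371824
Mean difference = -0.384167
|d| = |-0.384167| / 0.371824 = 1.033

1.033


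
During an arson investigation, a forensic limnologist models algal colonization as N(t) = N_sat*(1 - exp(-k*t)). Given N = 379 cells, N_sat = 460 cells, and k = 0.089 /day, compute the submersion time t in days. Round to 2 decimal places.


PMSI from diatom colonization curve:
N / N_sat = 379 / 460 = 0.823913
1 - N/N_sat = 0.176087
ln(1 - N/N_sat) = -1.736777
t = -ln(1 - N/N_sat) / k = -(-1.736777) / 0.089 = 19.51 days

19.51


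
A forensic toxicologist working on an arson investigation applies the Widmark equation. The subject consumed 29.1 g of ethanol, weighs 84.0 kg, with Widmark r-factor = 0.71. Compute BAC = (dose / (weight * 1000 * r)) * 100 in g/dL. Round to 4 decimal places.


Applying the Widmark formula:
BAC = (dose_g / (body_wt * 1000 * r)) * 100
Denominator = 84.0 * 1000 * 0.71 = 59640
BAC = (29.1 / 59640) * 100
BAC = 0.0488 g/dL

0.0488


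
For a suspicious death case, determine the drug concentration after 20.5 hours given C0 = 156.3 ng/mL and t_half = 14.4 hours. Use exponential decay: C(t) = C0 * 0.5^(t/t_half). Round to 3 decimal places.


Drug concentration decay:
Number of half-lives = t / t_half = 20.5 / 14.4 = 1.423611
Decay factor = 0.5^1.423611 = 0.3727781
C(t) = 156.3 * 0.3727781 = 58.265 ng/mL

58.265


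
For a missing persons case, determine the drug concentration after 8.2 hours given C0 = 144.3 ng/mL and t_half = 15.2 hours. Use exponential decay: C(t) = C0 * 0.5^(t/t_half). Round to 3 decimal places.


Drug concentration decay:
Number of half-lives = t / t_half = 8.2 / 15.2 = 0.539474
Decay factor = 0.5^0.539474 = 0.68802171
C(t) = 144.3 * 0.68802171 = 99.282 ng/mL

99.282


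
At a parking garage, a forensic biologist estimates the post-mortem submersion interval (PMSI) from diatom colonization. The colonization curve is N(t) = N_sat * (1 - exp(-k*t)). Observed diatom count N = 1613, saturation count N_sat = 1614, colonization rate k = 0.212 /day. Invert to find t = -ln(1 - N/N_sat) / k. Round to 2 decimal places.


PMSI from diatom colonization curve:
N / N_sat = 1613 / 1614 = 0.99938
1 - N/N_sat = 0.00062
ln(1 - N/N_sat) = -7.385791
t = -ln(1 - N/N_sat) / k = -(-7.385791) / 0.212 = 34.84 days

34.84


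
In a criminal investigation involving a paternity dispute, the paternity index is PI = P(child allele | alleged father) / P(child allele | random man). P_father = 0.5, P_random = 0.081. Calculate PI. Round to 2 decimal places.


Paternity Index calculation:
PI = P(allele|father) / P(allele|random)
PI = 0.5 / 0.081
PI = 6.17

6.17


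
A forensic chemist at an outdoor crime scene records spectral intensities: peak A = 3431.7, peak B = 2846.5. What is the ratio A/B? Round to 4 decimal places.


Spectral peak ratio:
Peak A = 3431.7 counts
Peak B = 2846.5 counts
Ratio = 3431.7 / 2846.5 = 1.2056

1.2056


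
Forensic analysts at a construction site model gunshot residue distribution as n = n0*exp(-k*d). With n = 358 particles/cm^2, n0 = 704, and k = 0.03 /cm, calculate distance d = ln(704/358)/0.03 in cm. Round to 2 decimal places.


GSR distance calculation:
n0/n = 704 / 358 = 1.96648
ln(n0/n) = 0.676245
d = 0.676245 / 0.03 = 22.54 cm

22.54


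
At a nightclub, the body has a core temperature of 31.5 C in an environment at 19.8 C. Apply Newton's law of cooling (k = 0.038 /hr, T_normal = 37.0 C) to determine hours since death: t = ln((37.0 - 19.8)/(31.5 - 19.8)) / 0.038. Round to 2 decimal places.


Using Newton's law of cooling:
t = ln((T_normal - T_ambient) / (T_body - T_ambient)) / k
T_normal - T_ambient = 17.2
T_body - T_ambient = 11.7
Ratio = 1.470085
ln(ratio) = 0.38532
t = 0.38532 / 0.038 = 10.14 hours

10.14


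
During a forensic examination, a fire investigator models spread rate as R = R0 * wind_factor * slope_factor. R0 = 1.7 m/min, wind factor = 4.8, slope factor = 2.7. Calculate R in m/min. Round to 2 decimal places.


Fire spread rate calculation:
R = R0 * wind_factor * slope_factor
= 1.7 * 4.8 * 2.7
= 8.16 * 2.7
= 22.03 m/min

22.03


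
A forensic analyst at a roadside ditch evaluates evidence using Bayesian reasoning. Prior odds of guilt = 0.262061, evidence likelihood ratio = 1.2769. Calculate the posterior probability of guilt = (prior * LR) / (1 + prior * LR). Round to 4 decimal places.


Bayesian evidence evaluation:
Posterior odds = prior_odds * LR = 0.262061 * 1.2769 = 0.3346257
Posterior probability = posterior_odds / (1 + posterior_odds)
= 0.3346257 / (1 + 0.3346257)
= 0.3346257 / 1.3346257
= 0.2507

0.2507


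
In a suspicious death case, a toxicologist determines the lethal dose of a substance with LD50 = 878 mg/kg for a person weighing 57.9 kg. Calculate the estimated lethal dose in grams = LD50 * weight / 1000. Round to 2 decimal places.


Lethal dose calculation:
Lethal dose = LD50 * body_weight / 1000
= 878 * 57.9 / 1000
= 50836.2 / 1000
= 50.84 g

50.84


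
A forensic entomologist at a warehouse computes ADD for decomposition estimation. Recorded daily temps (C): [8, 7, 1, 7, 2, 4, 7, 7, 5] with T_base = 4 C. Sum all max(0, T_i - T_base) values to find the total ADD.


Computing ADD day by day:
Day 1: max(0, 8 - 4) = 4
Day 2: max(0, 7 - 4) = 3
Day 3: max(0, 1 - 4) = 0
Day 4: max(0, 7 - 4) = 3
Day 5: max(0, 2 - 4) = 0
Day 6: max(0, 4 - 4) = 0
Day 7: max(0, 7 - 4) = 3
Day 8: max(0, 7 - 4) = 3
Day 9: max(0, 5 - 4) = 1
Total ADD = 17

17


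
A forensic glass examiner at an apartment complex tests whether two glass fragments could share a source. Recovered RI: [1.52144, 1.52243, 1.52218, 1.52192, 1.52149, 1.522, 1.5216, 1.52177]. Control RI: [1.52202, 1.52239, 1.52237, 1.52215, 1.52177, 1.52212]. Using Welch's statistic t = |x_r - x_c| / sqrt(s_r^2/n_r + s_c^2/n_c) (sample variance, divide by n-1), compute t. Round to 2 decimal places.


Welch's t-criterion for glass RI comparison:
Recovered mean = sum / n_r = 12.17483 / 8 = 1.5218538
Control mean = sum / n_c = 9.13282 / 6 = 1.5221367
Recovered sample variance s_r^2 = 1.19884e-07
Control sample variance s_c^2 = 5.34267e-08
Welch SE (unpooled) = sqrt(s_r^2/n_r + s_c^2/n_c) = sqrt(1.49855e-08 + 8.90444e-09) = sqrt(2.38899e-08) = 0.000154564
|mean_r - mean_c| = 0.000282917
t = 0.000282917 / 0.000154564 = 1.83

1.83


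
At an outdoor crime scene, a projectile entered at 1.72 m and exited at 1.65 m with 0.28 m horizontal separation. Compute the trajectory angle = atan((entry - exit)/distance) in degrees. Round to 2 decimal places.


Bullet trajectory angle:
Height difference = 1.72 - 1.65 = 0.07 m
angle = atan(0.07 / 0.28)
angle = atan(0.25)
angle = 14.04 degrees

14.04


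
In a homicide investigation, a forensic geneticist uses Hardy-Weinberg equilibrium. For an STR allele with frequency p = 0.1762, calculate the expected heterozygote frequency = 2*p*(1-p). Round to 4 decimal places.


Hardy-Weinberg heterozygote frequency:
q = 1 - p = 1 - 0.1762 = 0.8238
2pq = 2 * 0.1762 * 0.8238 = 0.2903

0.2903


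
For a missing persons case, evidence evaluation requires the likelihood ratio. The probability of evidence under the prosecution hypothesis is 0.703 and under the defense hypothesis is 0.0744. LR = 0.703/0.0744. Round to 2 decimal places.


Likelihood ratio calculation:
LR = P(E|Hp) / P(E|Hd)
LR = 0.703 / 0.0744
LR = 9.45

9.45


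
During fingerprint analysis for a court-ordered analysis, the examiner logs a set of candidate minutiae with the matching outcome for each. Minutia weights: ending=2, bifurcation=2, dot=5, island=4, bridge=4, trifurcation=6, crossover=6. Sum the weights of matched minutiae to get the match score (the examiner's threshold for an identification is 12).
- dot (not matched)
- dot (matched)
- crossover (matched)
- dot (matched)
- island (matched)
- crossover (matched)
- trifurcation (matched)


Weighted minutiae match score:
  dot: not matched, +0
  dot: matched, +5 (running total 5)
  crossover: matched, +6 (running total 11)
  dot: matched, +5 (running total 16)
  island: matched, +4 (running total 20)
  crossover: matched, +6 (running total 26)
  trifurcation: matched, +6 (running total 32)
Total score = 32
Threshold = 12; verdict = identification

32


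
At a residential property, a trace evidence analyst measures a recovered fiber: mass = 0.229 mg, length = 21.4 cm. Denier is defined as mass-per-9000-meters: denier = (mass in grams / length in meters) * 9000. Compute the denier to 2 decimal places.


Denier calculation:
Mass in grams = 0.229 mg / 1000 = 0.000229 g
Length in meters = 21.4 cm / 100 = 0.214 m
Linear density = mass / length = 0.000229 / 0.214 = 0.00107009 g/m
Denier = (g/m) * 9000 = 0.00107009 * 9000 = 9.63

9.63


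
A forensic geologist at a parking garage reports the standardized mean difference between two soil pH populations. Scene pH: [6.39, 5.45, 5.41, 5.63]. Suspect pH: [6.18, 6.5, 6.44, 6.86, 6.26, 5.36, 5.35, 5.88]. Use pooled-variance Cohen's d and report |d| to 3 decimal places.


Pooled-variance Cohen's d for soil pH comparison:
Scene mean = 22.88 / 4 = 5.72
Suspect mean = 48.83 / 8 = 6.10375
Scene sample variance s_s^2 = 0.208667
Suspect sample variance s_c^2 = 0.291941
Pooled variance = ((n_s-1)*s_s^2 + (n_c-1)*s_c^2) / (n_s + n_c - 2) = 0.266959
Pooled SD = sqrt(0.266959) = 0.516681
Mean difference = -0.38375
|d| = |-0.38375| / 0.516681 = 0.743

0.743


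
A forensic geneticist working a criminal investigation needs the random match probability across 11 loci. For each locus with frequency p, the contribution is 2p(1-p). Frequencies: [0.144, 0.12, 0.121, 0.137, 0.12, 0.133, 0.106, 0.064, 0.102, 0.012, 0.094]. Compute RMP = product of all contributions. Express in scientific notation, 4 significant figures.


Computing RMP for 11 loci:
Locus 1: 2 * 0.144 * 0.856 = 0.246528
Locus 2: 2 * 0.12 * 0.88 = 0.2112
Locus 3: 2 * 0.121 * 0.879 = 0.212718
Locus 4: 2 * 0.137 * 0.863 = 0.236462
Locus 5: 2 * 0.12 * 0.88 = 0.2112
Locus 6: 2 * 0.133 * 0.867 = 0.230622
Locus 7: 2 * 0.106 * 0.894 = 0.189528
Locus 8: 2 * 0.064 * 0.936 = 0.119808
Locus 9: 2 * 0.102 * 0.898 = 0.183192
Locus 10: 2 * 0.012 * 0.988 = 0.023712
Locus 11: 2 * 0.094 * 0.906 = 0.170328
RMP = 2.143e-09

2.143e-09


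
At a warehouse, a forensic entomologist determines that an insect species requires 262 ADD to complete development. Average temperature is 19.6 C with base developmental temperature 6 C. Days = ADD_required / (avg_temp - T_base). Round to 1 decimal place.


Insect development time:
Effective temperature = avg_temp - T_base = 19.6 - 6 = 13.6 C
Days = ADD / effective_temp = 262 / 13.6 = 19.3 days

19.3


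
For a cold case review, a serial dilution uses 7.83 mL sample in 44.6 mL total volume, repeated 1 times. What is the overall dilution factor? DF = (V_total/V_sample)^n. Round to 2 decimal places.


Dilution factor calculation:
Single dilution = V_total / V_sample = 44.6 / 7.83 ≈ 5.696041
Number of dilutions = 1
Total DF = (44.6 / 7.83)^1 (full precision, rounded at the end) = 5.70

5.70


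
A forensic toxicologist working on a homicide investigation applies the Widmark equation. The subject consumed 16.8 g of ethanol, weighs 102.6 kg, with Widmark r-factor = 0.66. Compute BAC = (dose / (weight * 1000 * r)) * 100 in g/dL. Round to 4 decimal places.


Applying the Widmark formula:
BAC = (dose_g / (body_wt * 1000 * r)) * 100
Denominator = 102.6 * 1000 * 0.66 = 67716
BAC = (16.8 / 67716) * 100
BAC = 0.0248 g/dL

0.0248


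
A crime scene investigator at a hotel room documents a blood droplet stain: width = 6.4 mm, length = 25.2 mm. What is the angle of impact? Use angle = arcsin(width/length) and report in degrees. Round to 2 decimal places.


Blood spatter impact angle calculation:
width / length = 6.4 / 25.2 = 0.253968
angle = arcsin(0.253968)
angle = 14.71 degrees

14.71


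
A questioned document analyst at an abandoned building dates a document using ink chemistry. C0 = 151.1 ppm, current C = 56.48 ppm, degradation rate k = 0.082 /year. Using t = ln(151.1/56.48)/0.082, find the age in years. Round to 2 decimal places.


Document age estimation:
C0/C = 151.1 / 56.48 = 2.675283
ln(C0/C) = 0.984055
t = 0.984055 / 0.082 = 12.00 years

12.00


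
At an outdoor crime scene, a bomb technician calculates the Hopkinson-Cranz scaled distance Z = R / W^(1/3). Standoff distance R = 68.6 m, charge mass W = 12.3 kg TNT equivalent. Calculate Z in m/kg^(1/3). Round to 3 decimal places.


Scaled distance calculation:
W^(1/3) = 12.3^(1/3) = 2.30835
Z = R / W^(1/3) = 68.6 / 2.30835
Z = 29.718 m/kg^(1/3)

29.718


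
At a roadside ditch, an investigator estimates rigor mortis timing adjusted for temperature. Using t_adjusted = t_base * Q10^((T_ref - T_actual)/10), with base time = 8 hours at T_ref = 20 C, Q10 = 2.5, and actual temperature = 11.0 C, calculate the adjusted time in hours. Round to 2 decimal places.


Rigor mortis time adjustment:
Exponent = (T_ref - T_actual) / 10 = (20 - 11.0) / 10 = 0.9
Q10 factor = 2.5^0.9 = 2.28111
t_adjusted = 8 * 2.28111 = 18.25 hours

18.25


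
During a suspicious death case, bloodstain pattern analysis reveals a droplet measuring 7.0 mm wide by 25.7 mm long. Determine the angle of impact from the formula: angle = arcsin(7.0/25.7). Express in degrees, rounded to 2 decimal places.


Blood spatter impact angle calculation:
width / length = 7.0 / 25.7 = 0.272374
angle = arcsin(0.272374)
angle = 15.81 degrees

15.81


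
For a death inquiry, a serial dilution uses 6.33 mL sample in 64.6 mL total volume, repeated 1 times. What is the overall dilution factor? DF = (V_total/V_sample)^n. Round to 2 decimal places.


Dilution factor calculation:
Single dilution = V_total / V_sample = 64.6 / 6.33 ≈ 10.205371
Number of dilutions = 1
Total DF = (64.6 / 6.33)^1 (full precision, rounded at the end) = 10.21

10.21


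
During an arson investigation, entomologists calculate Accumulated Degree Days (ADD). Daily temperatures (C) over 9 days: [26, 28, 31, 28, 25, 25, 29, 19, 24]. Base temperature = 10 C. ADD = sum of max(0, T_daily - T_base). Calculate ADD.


Computing ADD day by day:
Day 1: max(0, 26 - 10) = 16
Day 2: max(0, 28 - 10) = 18
Day 3: max(0, 31 - 10) = 21
Day 4: max(0, 28 - 10) = 18
Day 5: max(0, 25 - 10) = 15
Day 6: max(0, 25 - 10) = 15
Day 7: max(0, 29 - 10) = 19
Day 8: max(0, 19 - 10) = 9
Day 9: max(0, 24 - 10) = 14
Total ADD = 145

145


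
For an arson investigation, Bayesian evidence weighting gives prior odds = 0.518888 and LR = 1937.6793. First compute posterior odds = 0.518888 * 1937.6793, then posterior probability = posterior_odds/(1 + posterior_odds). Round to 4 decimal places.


Bayesian evidence evaluation:
Posterior odds = prior_odds * LR = 0.518888 * 1937.6793 = 1005.439
Posterior probability = posterior_odds / (1 + posterior_odds)
= 1005.439 / (1 + 1005.439)
= 1005.439 / 1006.439
= 0.9990

0.9990


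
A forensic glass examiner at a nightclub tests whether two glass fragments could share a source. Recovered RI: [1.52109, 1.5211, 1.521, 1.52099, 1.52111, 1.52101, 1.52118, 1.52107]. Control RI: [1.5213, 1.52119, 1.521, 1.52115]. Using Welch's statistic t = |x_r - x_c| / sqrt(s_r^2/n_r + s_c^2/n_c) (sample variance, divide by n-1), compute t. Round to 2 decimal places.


Welch's t-criterion for glass RI comparison:
Recovered mean = sum / n_r = 12.16855 / 8 = 1.5210687
Control mean = sum / n_c = 6.08464 / 4 = 1.52116
Recovered sample variance s_r^2 = 4.26964e-09
Control sample variance s_c^2 = 1.54e-08
Welch SE (unpooled) = sqrt(s_r^2/n_r + s_c^2/n_c) = sqrt(5.33705e-10 + 3.85e-09) = sqrt(4.38371e-09) = 6.62096e-05
|mean_r - mean_c| = 9.125e-05
t = 9.125e-05 / 6.62096e-05 = 1.38

1.38


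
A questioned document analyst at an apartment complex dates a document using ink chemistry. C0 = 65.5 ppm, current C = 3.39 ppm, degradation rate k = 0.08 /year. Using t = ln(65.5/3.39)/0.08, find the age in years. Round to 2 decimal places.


Document age estimation:
C0/C = 65.5 / 3.39 = 19.321534
ln(C0/C) = 2.96122
t = 2.96122 / 0.08 = 37.02 years

37.02


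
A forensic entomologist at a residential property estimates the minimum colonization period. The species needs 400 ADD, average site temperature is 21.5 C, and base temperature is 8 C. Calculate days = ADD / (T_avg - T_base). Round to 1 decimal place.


Insect development time:
Effective temperature = avg_temp - T_base = 21.5 - 8 = 13.5 C
Days = ADD / effective_temp = 400 / 13.5 = 29.6 days

29.6


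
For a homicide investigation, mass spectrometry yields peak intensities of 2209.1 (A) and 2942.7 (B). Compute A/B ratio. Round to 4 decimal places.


Spectral peak ratio:
Peak A = 2209.1 counts
Peak B = 2942.7 counts
Ratio = 2209.1 / 2942.7 = 0.7507

0.7507


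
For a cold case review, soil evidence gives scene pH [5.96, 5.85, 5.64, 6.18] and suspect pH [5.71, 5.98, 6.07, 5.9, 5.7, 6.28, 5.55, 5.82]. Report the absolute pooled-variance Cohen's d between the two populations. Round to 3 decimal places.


Pooled-variance Cohen's d for soil pH comparison:
Scene mean = 23.63 / 4 = 5.9075
Suspect mean = 47.01 / 8 = 5.87625
Scene sample variance s_s^2 = 0.050625
Suspect sample variance s_c^2 = 0.054313
Pooled variance = ((n_s-1)*s_s^2 + (n_c-1)*s_c^2) / (n_s + n_c - 2) = 0.053206
Pooled SD = sqrt(0.053206) = 0.230664
Mean difference = 0.03125
|d| = |0.03125| / 0.230664 = 0.135

0.135


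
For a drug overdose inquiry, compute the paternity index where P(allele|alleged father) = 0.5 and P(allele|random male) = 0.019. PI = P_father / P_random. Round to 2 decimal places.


Paternity Index calculation:
PI = P(allele|father) / P(allele|random)
PI = 0.5 / 0.019
PI = 26.32

26.32


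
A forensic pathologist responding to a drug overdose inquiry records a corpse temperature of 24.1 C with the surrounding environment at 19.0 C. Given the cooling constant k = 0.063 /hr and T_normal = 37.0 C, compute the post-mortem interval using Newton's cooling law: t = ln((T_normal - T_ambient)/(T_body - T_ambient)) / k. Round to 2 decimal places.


Using Newton's law of cooling:
t = ln((T_normal - T_ambient) / (T_body - T_ambient)) / k
T_normal - T_ambient = 18.0
T_body - T_ambient = 5.1
Ratio = 3.529412
ln(ratio) = 1.261131
t = 1.261131 / 0.063 = 20.02 hours

20.02


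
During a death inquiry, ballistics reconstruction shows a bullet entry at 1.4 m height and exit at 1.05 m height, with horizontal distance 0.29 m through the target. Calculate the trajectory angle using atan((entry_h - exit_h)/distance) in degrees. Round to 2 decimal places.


Bullet trajectory angle:
Height difference = 1.4 - 1.05 = 0.35 m
angle = atan(0.35 / 0.29)
angle = atan(1.206897)
angle = 50.36 degrees

50.36


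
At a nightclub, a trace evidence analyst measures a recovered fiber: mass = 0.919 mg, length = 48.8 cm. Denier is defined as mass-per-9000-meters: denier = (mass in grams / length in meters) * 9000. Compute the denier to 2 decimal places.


Denier calculation:
Mass in grams = 0.919 mg / 1000 = 0.000919 g
Length in meters = 48.8 cm / 100 = 0.488 m
Linear density = mass / length = 0.000919 / 0.488 = 0.0018832 g/m
Denier = (g/m) * 9000 = 0.0018832 * 9000 = 16.95

16.95


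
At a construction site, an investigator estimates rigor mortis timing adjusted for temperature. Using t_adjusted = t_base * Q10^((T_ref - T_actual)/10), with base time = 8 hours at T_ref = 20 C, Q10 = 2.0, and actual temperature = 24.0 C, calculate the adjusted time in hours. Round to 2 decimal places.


Rigor mortis time adjustment:
Exponent = (T_ref - T_actual) / 10 = (20 - 24.0) / 10 = -0.4
Q10 factor = 2.0^-0.4 = 0.75786
t_adjusted = 8 * 0.75786 = 6.06 hours

6.06


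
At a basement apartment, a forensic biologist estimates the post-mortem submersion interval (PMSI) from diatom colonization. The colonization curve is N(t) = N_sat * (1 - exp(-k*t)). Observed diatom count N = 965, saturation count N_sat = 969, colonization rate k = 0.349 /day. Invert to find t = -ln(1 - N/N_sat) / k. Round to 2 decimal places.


PMSI from diatom colonization curve:
N / N_sat = 965 / 969 = 0.995872
1 - N/N_sat = 0.004128
ln(1 - N/N_sat) = -5.489962
t = -ln(1 - N/N_sat) / k = -(-5.489962) / 0.349 = 15.73 days

15.73


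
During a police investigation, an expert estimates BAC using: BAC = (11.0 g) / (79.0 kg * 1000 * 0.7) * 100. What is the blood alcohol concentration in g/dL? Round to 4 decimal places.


Applying the Widmark formula:
BAC = (dose_g / (body_wt * 1000 * r)) * 100
Denominator = 79.0 * 1000 * 0.7 = 55300
BAC = (11.0 / 55300) * 100
BAC = 0.0199 g/dL

0.0199


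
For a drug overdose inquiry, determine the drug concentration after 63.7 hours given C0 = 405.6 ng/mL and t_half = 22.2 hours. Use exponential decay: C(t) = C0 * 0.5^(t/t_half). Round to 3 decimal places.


Drug concentration decay:
Number of half-lives = t / t_half = 63.7 / 22.2 = 2.869369
Decay factor = 0.5^2.869369 = 0.13684655
C(t) = 405.6 * 0.13684655 = 55.505 ng/mL

55.505


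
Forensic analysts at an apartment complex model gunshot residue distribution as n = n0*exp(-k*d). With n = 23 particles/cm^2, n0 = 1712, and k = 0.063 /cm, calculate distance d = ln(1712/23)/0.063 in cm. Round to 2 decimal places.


GSR distance calculation:
n0/n = 1712 / 23 = 74.434783
ln(n0/n) = 4.309923
d = 4.309923 / 0.063 = 68.41 cm

68.41


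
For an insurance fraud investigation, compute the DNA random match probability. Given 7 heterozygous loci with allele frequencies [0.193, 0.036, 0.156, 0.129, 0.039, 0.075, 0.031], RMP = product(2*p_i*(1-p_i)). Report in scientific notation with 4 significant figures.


Computing RMP for 7 loci:
Locus 1: 2 * 0.193 * 0.807 = 0.311502
Locus 2: 2 * 0.036 * 0.964 = 0.069408
Locus 3: 2 * 0.156 * 0.844 = 0.263328
Locus 4: 2 * 0.129 * 0.871 = 0.224718
Locus 5: 2 * 0.039 * 0.961 = 0.074958
Locus 6: 2 * 0.075 * 0.925 = 0.13875
Locus 7: 2 * 0.031 * 0.969 = 0.060078
RMP = 7.994e-07

7.994e-07


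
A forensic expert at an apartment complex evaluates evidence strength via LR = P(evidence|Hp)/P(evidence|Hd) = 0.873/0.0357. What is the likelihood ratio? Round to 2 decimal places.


Likelihood ratio calculation:
LR = P(E|Hp) / P(E|Hd)
LR = 0.873 / 0.0357
LR = 24.45

24.45


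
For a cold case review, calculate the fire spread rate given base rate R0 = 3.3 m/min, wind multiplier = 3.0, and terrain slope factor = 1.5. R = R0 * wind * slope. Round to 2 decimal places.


Fire spread rate calculation:
R = R0 * wind_factor * slope_factor
= 3.3 * 3.0 * 1.5
= 9.9 * 1.5
= 14.85 m/min

14.85


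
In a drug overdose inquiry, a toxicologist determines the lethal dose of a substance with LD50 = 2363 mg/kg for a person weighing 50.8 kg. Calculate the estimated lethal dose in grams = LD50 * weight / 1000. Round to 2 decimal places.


Lethal dose calculation:
Lethal dose = LD50 * body_weight / 1000
= 2363 * 50.8 / 1000
= 120040.4 / 1000
= 120.04 g

120.04


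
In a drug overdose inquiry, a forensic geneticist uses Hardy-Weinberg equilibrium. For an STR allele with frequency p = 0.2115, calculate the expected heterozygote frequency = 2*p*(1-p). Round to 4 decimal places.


Hardy-Weinberg heterozygote frequency:
q = 1 - p = 1 - 0.2115 = 0.7885
2pq = 2 * 0.2115 * 0.7885 = 0.3335

0.3335


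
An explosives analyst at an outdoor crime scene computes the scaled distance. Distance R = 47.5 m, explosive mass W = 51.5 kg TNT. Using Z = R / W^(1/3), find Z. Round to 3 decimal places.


Scaled distance calculation:
W^(1/3) = 51.5^(1/3) = 3.720509
Z = R / W^(1/3) = 47.5 / 3.720509
Z = 12.767 m/kg^(1/3)

12.767


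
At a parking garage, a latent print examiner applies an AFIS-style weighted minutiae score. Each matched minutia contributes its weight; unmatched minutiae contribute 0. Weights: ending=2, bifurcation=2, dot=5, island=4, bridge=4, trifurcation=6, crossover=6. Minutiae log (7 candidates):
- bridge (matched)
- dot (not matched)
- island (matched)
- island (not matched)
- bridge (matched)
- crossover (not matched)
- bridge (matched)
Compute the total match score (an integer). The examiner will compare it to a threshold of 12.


Weighted minutiae match score:
  bridge: matched, +4 (running total 4)
  dot: not matched, +0
  island: matched, +4 (running total 8)
  island: not matched, +0
  bridge: matched, +4 (running total 12)
  crossover: not matched, +0
  bridge: matched, +4 (running total 16)
Total score = 16
Threshold = 12; verdict = identification

16


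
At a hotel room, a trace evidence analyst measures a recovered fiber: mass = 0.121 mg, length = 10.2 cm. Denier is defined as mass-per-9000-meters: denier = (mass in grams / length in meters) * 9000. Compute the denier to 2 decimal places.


Denier calculation:
Mass in grams = 0.121 mg / 1000 = 0.000121 g
Length in meters = 10.2 cm / 100 = 0.102 m
Linear density = mass / length = 0.000121 / 0.102 = 0.00118627 g/m
Denier = (g/m) * 9000 = 0.00118627 * 9000 = 10.68

10.68


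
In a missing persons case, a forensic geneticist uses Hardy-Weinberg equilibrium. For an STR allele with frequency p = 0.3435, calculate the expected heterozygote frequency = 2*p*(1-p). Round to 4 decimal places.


Hardy-Weinberg heterozygote frequency:
q = 1 - p = 1 - 0.3435 = 0.6565
2pq = 2 * 0.3435 * 0.6565 = 0.4510

0.4510


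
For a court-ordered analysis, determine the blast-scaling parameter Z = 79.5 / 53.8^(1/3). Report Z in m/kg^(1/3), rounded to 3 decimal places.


Scaled distance calculation:
W^(1/3) = 53.8^(1/3) = 3.775091
Z = R / W^(1/3) = 79.5 / 3.775091
Z = 21.059 m/kg^(1/3)

21.059


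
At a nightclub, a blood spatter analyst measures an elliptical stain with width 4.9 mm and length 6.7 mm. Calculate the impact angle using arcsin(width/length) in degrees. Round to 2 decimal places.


Blood spatter impact angle calculation:
width / length = 4.9 / 6.7 = 0.731343
angle = arcsin(0.731343)
angle = 47.00 degrees

47.00


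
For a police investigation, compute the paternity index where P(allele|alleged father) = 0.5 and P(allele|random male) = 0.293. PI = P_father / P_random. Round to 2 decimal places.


Paternity Index calculation:
PI = P(allele|father) / P(allele|random)
PI = 0.5 / 0.293
PI = 1.71

1.71


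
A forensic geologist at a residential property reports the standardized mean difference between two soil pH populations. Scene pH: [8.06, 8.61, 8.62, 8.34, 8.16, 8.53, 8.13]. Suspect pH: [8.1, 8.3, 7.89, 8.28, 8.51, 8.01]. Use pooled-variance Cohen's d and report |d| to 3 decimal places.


Pooled-variance Cohen's d for soil pH comparison:
Scene mean = 58.45 / 7 = 8.35
Suspect mean = 49.09 / 6 = 8.181667
Scene sample variance s_s^2 = 0.056933
Suspect sample variance s_c^2 = 0.050537
Pooled variance = ((n_s-1)*s_s^2 + (n_c-1)*s_c^2) / (n_s + n_c - 2) = 0.054026
Pooled SD = sqrt(0.054026) = 0.232435
Mean difference = 0.168333
|d| = |0.168333| / 0.232435 = 0.724

0.724


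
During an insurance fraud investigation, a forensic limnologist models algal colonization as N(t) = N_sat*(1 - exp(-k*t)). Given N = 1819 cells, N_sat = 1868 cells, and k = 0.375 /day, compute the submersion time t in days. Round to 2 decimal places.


PMSI from diatom colonization curve:
N / N_sat = 1819 / 1868 = 0.973769
1 - N/N_sat = 0.026231
ln(1 - N/N_sat) = -3.640813
t = -ln(1 - N/N_sat) / k = -(-3.640813) / 0.375 = 9.71 days

9.71


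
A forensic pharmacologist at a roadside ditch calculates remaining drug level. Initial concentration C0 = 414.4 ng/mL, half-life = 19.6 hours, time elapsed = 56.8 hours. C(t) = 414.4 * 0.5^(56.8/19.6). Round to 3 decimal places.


Drug concentration decay:
Number of half-lives = t / t_half = 56.8 / 19.6 = 2.897959
Decay factor = 0.5^2.897959 = 0.13416135
C(t) = 414.4 * 0.13416135 = 55.596 ng/mL

55.596


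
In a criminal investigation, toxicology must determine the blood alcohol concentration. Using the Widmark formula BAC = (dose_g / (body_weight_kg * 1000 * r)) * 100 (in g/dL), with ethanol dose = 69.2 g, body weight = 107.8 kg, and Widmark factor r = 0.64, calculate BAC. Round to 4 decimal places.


Applying the Widmark formula:
BAC = (dose_g / (body_wt * 1000 * r)) * 100
Denominator = 107.8 * 1000 * 0.64 = 68992
BAC = (69.2 / 68992) * 100
BAC = 0.1003 g/dL

0.1003


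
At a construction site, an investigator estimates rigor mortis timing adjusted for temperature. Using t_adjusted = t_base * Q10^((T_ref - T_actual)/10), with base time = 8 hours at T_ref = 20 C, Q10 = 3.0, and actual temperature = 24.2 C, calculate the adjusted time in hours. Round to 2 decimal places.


Rigor mortis time adjustment:
Exponent = (T_ref - T_actual) / 10 = (20 - 24.2) / 10 = -0.42
Q10 factor = 3.0^-0.42 = 0.63039
t_adjusted = 8 * 0.63039 = 5.04 hours

5.04


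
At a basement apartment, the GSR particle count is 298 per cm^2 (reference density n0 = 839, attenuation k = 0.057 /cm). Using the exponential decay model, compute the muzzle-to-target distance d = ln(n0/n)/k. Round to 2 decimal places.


GSR distance calculation:
n0/n = 839 / 298 = 2.815436
ln(n0/n) = 1.035117
d = 1.035117 / 0.057 = 18.16 cm

18.16


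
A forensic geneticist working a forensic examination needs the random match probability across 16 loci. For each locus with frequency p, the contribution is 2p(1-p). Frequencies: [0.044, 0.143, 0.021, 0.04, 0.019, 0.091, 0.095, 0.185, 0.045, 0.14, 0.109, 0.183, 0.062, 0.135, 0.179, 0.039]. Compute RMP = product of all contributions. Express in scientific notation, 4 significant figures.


Computing RMP for 16 loci:
Locus 1: 2 * 0.044 * 0.956 = 0.084128
Locus 2: 2 * 0.143 * 0.857 = 0.245102
Locus 3: 2 * 0.021 * 0.979 = 0.041118
Locus 4: 2 * 0.04 * 0.96 = 0.0768
Locus 5: 2 * 0.019 * 0.981 = 0.037278
Locus 6: 2 * 0.091 * 0.909 = 0.165438
Locus 7: 2 * 0.095 * 0.905 = 0.17195
Locus 8: 2 * 0.185 * 0.815 = 0.30155
Locus 9: 2 * 0.045 * 0.955 = 0.08595
Locus 10: 2 * 0.14 * 0.86 = 0.2408
Locus 11: 2 * 0.109 * 0.891 = 0.194238
Locus 12: 2 * 0.183 * 0.817 = 0.299022
Locus 13: 2 * 0.062 * 0.938 = 0.116312
Locus 14: 2 * 0.135 * 0.865 = 0.23355
Locus 15: 2 * 0.179 * 0.821 = 0.293918
Locus 16: 2 * 0.039 * 0.961 = 0.074958
RMP = 1.498e-14

1.498e-14


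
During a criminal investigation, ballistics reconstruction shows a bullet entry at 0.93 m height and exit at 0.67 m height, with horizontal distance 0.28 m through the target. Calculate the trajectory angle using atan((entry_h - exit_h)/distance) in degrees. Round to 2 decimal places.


Bullet trajectory angle:
Height difference = 0.93 - 0.67 = 0.26 m
angle = atan(0.26 / 0.28)
angle = atan(0.928571)
angle = 42.88 degrees

42.88


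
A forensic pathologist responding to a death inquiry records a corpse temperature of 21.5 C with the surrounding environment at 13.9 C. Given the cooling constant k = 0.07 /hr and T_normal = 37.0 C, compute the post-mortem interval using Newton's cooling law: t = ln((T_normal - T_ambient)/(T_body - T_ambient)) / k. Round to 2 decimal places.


Using Newton's law of cooling:
t = ln((T_normal - T_ambient) / (T_body - T_ambient)) / k
T_normal - T_ambient = 23.1
T_body - T_ambient = 7.6
Ratio = 3.039474
ln(ratio) = 1.111684
t = 1.111684 / 0.07 = 15.88 hours

15.88


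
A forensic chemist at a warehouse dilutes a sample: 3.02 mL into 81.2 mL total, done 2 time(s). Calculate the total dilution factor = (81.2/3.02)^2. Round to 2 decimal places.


Dilution factor calculation:
Single dilution = V_total / V_sample = 81.2 / 3.02 ≈ 26.887417
Number of dilutions = 2
Total DF = (81.2 / 3.02)^2 (full precision, rounded at the end) = 722.93

722.93


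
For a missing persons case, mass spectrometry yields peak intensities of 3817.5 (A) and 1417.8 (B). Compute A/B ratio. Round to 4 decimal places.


Spectral peak ratio:
Peak A = 3817.5 counts
Peak B = 1417.8 counts
Ratio = 3817.5 / 1417.8 = 2.6926

2.6926


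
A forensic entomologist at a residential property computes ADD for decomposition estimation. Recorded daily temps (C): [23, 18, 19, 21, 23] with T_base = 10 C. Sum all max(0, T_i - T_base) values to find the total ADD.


Computing ADD day by day:
Day 1: max(0, 23 - 10) = 13
Day 2: max(0, 18 - 10) = 8
Day 3: max(0, 19 - 10) = 9
Day 4: max(0, 21 - 10) = 11
Day 5: max(0, 23 - 10) = 13
Total ADD = 54

54


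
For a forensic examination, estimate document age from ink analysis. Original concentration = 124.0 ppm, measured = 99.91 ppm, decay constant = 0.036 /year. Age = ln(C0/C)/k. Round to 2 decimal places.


Document age estimation:
C0/C = 124.0 / 99.91 = 1.241117
ln(C0/C) = 0.216012
t = 0.216012 / 0.036 = 6.00 years

6.00


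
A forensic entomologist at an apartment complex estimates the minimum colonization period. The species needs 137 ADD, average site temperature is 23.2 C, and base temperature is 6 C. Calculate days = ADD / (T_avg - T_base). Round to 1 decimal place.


Insect development time:
Effective temperature = avg_temp - T_base = 23.2 - 6 = 17.2 C
Days = ADD / effective_temp = 137 / 17.2 = 8.0 days

8.0


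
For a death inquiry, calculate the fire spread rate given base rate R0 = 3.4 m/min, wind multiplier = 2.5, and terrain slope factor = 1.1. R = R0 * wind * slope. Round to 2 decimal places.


Fire spread rate calculation:
R = R0 * wind_factor * slope_factor
= 3.4 * 2.5 * 1.1
= 8.5 * 1.1
= 9.35 m/min

9.35


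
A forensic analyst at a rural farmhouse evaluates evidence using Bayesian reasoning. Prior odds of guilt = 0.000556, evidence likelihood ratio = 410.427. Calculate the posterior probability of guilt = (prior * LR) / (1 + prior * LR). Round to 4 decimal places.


Bayesian evidence evaluation:
Posterior odds = prior_odds * LR = 0.000556 * 410.427 = 0.2281974
Posterior probability = posterior_odds / (1 + posterior_odds)
= 0.2281974 / (1 + 0.2281974)
= 0.2281974 / 1.2281974
= 0.1858

0.1858


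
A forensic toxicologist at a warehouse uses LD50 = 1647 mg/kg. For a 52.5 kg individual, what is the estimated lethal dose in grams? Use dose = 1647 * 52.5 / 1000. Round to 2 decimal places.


Lethal dose calculation:
Lethal dose = LD50 * body_weight / 1000
= 1647 * 52.5 / 1000
= 86467.5 / 1000
= 86.47 g

86.47
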